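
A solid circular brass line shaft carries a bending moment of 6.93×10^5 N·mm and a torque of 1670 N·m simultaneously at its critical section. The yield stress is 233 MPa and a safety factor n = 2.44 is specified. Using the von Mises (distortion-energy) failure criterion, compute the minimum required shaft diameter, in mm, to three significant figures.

d = 55.5 mm

σ_allow = σ_y/n = 233/2.44 = 95.49 MPa.
For a solid shaft σ_b = 32M/(πd³) and τ = 16T/(πd³), so the von Mises stress is σ' = (16/πd³)·√(4M²+3T²).
√(4M²+3T²) = √(4×(693000)² + 3×(1.670×10^6)²) = 3.207×10^6 N·mm.
d³ = 16×3.207×10^6/(π×95.49) = 171100 mm³.
d = 55.51 mm.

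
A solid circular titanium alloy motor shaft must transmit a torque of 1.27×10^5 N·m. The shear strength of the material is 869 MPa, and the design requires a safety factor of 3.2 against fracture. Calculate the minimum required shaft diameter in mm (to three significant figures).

Allowable shear stress τ_allow = 869/3.2 = 271.6 MPa.
For a solid shaft τ = 16T/(πd³), so d³ = 16T/(π τ_allow) = 16×1.2700×10^8/(π×271.6) = 2.382×10^6 mm³.
d = (2.382×10^6)^(1/3) = 133.5 mm.

d = 134 mm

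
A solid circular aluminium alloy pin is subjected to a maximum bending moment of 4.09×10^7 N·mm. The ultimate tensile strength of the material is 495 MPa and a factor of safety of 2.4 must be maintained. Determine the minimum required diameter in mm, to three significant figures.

σ_allow = 495/2.4 = 206.2 MPa.
For a solid circular section σ = 32M/(πd³), so d³ = 32M/(π σ_allow) = 32×4.0900×10^7/(π×206.2) = 2.020×10^6 mm³.
d = 126.4 mm.

d = 126 mm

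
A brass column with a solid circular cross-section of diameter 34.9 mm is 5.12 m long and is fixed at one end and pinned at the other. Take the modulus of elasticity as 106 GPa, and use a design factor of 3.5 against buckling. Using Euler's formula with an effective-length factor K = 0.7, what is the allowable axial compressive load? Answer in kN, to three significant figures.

I = πd⁴/64 = π×34.9⁴/64 = 72820 mm⁴.
Effective length L_e = KL = 0.7×5.12 m = 3584 mm.
Euler critical load P_cr = π²EI/L_e² = π²×106000×72820/3584² = 5931 N.
P_allow = P_cr/n = 5931/3.5 = 1695 N.

P_allow = 1.69 kN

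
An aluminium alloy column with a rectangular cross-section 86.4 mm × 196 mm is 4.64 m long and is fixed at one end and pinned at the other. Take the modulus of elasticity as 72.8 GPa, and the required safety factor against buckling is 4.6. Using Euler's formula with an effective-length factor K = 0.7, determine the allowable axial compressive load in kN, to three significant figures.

Buckling occurs about the weak axis: I_min = h·b³/12 = 196×86.4³/12 = 1.053×10^7 mm⁴ (b = 86.4 mm is the smaller dimension).
Effective length L_e = KL = 0.7×4.64 m = 3248 mm.
Euler critical load P_cr = π²EI/L_e² = π²×72800×1.053×10^7/3248² = 717500 N.
P_allow = P_cr/n = 717500/4.6 = 156000 N.

P_allow = 156 kN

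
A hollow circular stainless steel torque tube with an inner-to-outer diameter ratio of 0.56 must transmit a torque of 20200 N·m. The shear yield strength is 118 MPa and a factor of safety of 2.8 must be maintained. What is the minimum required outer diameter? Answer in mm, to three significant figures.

τ_allow = 118/2.8 = 42.14 MPa.
For a hollow shaft τ = 16T/[πd_o³(1−k⁴)] with k = 0.56, so 1−k⁴ = 0.9017.
d_o³ = 16T/[π τ_allow (1−k⁴)] = 16×2.0200×10^7/(π×42.14×0.9017) = 2.707×10^6 mm³.
d_o = 139.4 mm.

d_o = 139 mm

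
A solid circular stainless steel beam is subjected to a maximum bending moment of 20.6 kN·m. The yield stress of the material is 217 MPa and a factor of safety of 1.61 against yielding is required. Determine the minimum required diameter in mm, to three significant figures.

σ_allow = 217/1.61 = 134.8 MPa.
For a solid circular section σ = 32M/(πd³), so d³ = 32M/(π σ_allow) = 32×2.0600×10^7/(π×134.8) = 1.557×10^6 mm³.
d = 115.9 mm.

d = 116 mm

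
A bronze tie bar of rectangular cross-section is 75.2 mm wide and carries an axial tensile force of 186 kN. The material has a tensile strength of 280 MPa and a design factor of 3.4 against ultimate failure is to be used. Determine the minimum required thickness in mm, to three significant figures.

t = 30.0 mm

σ_allow = 280/3.4 = 82.35 MPa.
Required area A = F/σ_allow = 186000/82.35 = 2259 mm².
t = A/w = 2259/75.2 = 30.03 mm.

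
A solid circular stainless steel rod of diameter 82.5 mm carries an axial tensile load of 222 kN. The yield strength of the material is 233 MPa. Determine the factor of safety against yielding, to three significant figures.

n = 5.61

A = πd²/4 = 5346 mm².
σ = F/A = 222000/5346 = 41.53 MPa.
n = 233/41.53 = 5.610.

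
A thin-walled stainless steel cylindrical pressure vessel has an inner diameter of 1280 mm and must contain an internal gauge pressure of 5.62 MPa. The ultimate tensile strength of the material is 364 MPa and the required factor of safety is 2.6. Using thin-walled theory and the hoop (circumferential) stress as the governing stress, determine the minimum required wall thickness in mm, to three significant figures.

t = 25.7 mm

σ_allow = 364/2.6 = 140.0 MPa.
Hoop stress σ_h = pD/(2t), so t = pD/(2σ_allow) = 5.62×1280/(2×140.0) = 25.69 mm.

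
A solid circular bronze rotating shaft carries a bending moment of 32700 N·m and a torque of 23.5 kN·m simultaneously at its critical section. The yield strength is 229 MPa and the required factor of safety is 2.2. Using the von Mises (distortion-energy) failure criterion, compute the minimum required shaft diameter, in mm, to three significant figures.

σ_allow = σ_y/n = 229/2.2 = 104.1 MPa.
For a solid shaft σ_b = 32M/(πd³) and τ = 16T/(πd³), so the von Mises stress is σ' = (16/πd³)·√(4M²+3T²).
√(4M²+3T²) = √(4×(3.270×10^7)² + 3×(2.350×10^7)²) = 7.703×10^7 N·mm.
d³ = 16×7.703×10^7/(π×104.1) = 3.769×10^6 mm³.
d = 155.6 mm.

d = 156 mm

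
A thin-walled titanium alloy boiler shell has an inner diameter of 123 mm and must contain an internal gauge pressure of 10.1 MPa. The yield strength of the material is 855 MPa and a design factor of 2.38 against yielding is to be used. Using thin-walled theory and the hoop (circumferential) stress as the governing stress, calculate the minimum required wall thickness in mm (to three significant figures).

σ_allow = 855/2.38 = 359.2 MPa.
Hoop stress σ_h = pD/(2t), so t = pD/(2σ_allow) = 10.1×123/(2×359.2) = 1.729 mm.

t = 1.73 mm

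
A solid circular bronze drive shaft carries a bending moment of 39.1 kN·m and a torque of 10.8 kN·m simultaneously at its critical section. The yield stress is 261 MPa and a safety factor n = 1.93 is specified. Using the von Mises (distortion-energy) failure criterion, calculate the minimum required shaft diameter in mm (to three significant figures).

d = 145 mm

σ_allow = σ_y/n = 261/1.93 = 135.2 MPa.
For a solid shaft σ_b = 32M/(πd³) and τ = 16T/(πd³), so the von Mises stress is σ' = (16/πd³)·√(4M²+3T²).
√(4M²+3T²) = √(4×(3.910×10^7)² + 3×(1.080×10^7)²) = 8.041×10^7 N·mm.
d³ = 16×8.041×10^7/(π×135.2) = 3.028×10^6 mm³.
d = 144.7 mm.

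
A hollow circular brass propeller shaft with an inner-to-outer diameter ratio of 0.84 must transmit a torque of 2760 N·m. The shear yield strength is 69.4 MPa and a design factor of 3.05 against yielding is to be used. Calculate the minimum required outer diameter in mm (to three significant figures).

d_o = 107 mm

τ_allow = 69.4/3.05 = 22.75 MPa.
For a hollow shaft τ = 16T/[πd_o³(1−k⁴)] with k = 0.84, so 1−k⁴ = 0.5021.
d_o³ = 16T/[π τ_allow (1−k⁴)] = 16×2760000/(π×22.75×0.5021) = 1.230×10^6 mm³.
d_o = 107.2 mm.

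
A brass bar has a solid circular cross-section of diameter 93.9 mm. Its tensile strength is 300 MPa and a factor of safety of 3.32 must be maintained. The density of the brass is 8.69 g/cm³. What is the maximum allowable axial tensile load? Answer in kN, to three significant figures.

F_allow = 626 kN

σ_allow = 300/3.32 = 90.36 MPa.
A = πd²/4 = π×93.9²/4 = 6925 mm².
F_allow = σ_allow × A = 90.36×6925 = 625800 N.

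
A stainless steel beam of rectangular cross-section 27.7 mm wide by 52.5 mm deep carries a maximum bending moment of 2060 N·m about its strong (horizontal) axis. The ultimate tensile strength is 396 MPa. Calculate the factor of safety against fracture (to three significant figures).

n = 2.45

Section modulus S = bh²/6 = 27.7×52.5²/6 = 12720 mm³.
σ = M/S = 2060000/12720 = 161.9 MPa.
n = 396/161.9 = 2.446.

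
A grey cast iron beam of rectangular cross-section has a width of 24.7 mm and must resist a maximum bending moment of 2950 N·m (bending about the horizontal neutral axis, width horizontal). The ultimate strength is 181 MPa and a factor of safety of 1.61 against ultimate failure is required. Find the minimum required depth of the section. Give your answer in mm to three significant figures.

σ_allow = 181/1.61 = 112.4 MPa.
For a rectangular section σ = 6M/(bh²), so h² = 6M/(b σ_allow) = 6×2950000/(24.7×112.4) = 6374 mm².
h = 79.84 mm.

h = 79.8 mm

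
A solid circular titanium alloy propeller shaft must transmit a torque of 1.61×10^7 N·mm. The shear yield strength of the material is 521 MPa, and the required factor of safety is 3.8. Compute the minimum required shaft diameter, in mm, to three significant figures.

Allowable shear stress τ_allow = 521/3.8 = 137.1 MPa.
For a solid shaft τ = 16T/(πd³), so d³ = 16T/(π τ_allow) = 16×1.6100×10^7/(π×137.1) = 598100 mm³.
d = (598100)^(1/3) = 84.25 mm.

d = 84.3 mm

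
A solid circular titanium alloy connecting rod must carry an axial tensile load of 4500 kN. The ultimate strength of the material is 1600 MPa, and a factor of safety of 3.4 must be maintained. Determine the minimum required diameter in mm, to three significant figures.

Allowable stress σ_allow = 1600/3.4 = 470.6 MPa.
Required area A = F/σ_allow = 4500000/470.6 = 9562 mm².
A = πd²/4 → d = √(4A/π) = 110.3 mm.

d = 110 mm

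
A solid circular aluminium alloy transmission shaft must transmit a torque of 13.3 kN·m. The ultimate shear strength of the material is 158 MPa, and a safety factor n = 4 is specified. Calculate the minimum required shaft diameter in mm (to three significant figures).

d = 120 mm

Allowable shear stress τ_allow = 158/4 = 39.50 MPa.
For a solid shaft τ = 16T/(πd³), so d³ = 16T/(π τ_allow) = 16×1.3300×10^7/(π×39.50) = 1.715×10^6 mm³.
d = (1.715×10^6)^(1/3) = 119.7 mm.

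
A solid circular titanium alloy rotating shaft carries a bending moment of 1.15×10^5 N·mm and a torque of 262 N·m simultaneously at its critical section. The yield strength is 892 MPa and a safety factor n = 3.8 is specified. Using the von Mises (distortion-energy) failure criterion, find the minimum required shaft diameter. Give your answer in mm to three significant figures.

d = 22.3 mm

σ_allow = σ_y/n = 892/3.8 = 234.7 MPa.
For a solid shaft σ_b = 32M/(πd³) and τ = 16T/(πd³), so the von Mises stress is σ' = (16/πd³)·√(4M²+3T²).
√(4M²+3T²) = √(4×(115000)² + 3×(262000)²) = 508800 N·mm.
d³ = 16×508800/(π×234.7) = 11040 mm³.
d = 22.27 mm.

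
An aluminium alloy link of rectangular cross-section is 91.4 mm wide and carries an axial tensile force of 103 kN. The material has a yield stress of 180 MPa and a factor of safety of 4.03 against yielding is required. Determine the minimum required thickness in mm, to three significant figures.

σ_allow = 180/4.03 = 44.67 MPa.
Required area A = F/σ_allow = 103000/44.67 = 2306 mm².
t = A/w = 2306/91.4 = 25.23 mm.

t = 25.2 mm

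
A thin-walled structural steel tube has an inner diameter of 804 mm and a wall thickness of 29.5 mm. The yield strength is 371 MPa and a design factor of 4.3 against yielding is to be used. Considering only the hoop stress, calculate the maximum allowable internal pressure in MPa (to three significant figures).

p_allow = 6.33 MPa

σ_allow = 371/4.3 = 86.28 MPa.
σ_h = pD/(2t) → p_allow = 2σ_allow t/D = 2×86.28×29.5/804 = 6.331 MPa.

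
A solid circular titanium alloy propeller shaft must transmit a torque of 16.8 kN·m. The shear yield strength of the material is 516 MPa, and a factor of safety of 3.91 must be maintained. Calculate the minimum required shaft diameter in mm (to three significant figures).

Allowable shear stress τ_allow = 516/3.91 = 132.0 MPa.
For a solid shaft τ = 16T/(πd³), so d³ = 16T/(π τ_allow) = 16×1.6800×10^7/(π×132.0) = 648300 mm³.
d = (648300)^(1/3) = 86.55 mm.

d = 86.6 mm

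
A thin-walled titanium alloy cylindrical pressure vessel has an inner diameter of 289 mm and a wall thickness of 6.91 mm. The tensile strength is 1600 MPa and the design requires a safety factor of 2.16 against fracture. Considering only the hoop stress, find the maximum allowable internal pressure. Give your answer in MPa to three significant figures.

σ_allow = 1600/2.16 = 740.7 MPa.
σ_h = pD/(2t) → p_allow = 2σ_allow t/D = 2×740.7×6.91/289 = 35.42 MPa.

p_allow = 35.4 MPa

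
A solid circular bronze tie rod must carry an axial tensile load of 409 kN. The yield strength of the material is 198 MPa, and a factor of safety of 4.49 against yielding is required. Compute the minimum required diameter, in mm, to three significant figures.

d = 109 mm

Allowable stress σ_allow = 198/4.49 = 44.10 MPa.
Required area A = F/σ_allow = 409000/44.10 = 9275 mm².
A = πd²/4 → d = √(4A/π) = 108.7 mm.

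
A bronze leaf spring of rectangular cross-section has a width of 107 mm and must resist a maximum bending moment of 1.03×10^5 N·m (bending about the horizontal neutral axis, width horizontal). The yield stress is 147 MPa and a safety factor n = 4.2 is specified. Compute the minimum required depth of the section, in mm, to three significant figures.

σ_allow = 147/4.2 = 35.00 MPa.
For a rectangular section σ = 6M/(bh²), so h² = 6M/(b σ_allow) = 6×1.0300×10^8/(107×35.00) = 165000 mm².
h = 406.2 mm.

h = 406 mm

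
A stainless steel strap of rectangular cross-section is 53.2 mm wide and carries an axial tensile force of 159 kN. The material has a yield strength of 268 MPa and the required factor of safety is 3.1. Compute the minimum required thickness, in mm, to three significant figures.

t = 34.6 mm

σ_allow = 268/3.1 = 86.45 MPa.
Required area A = F/σ_allow = 159000/86.45 = 1839 mm².
t = A/w = 1839/53.2 = 34.57 mm.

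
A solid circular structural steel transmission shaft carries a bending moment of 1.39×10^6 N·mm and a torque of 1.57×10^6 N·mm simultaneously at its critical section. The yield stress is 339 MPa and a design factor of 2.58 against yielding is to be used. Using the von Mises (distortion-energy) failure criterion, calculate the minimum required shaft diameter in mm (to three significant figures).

d = 53.2 mm

σ_allow = σ_y/n = 339/2.58 = 131.4 MPa.
For a solid shaft σ_b = 32M/(πd³) and τ = 16T/(πd³), so the von Mises stress is σ' = (16/πd³)·√(4M²+3T²).
√(4M²+3T²) = √(4×(1.390×10^6)² + 3×(1.570×10^6)²) = 3.889×10^6 N·mm.
d³ = 16×3.889×10^6/(π×131.4) = 150700 mm³.
d = 53.22 mm.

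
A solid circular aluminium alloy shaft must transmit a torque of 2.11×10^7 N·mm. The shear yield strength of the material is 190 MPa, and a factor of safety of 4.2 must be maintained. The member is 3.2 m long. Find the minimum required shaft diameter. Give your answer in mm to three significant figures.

Allowable shear stress τ_allow = 190/4.2 = 45.24 MPa.
For a solid shaft τ = 16T/(πd³), so d³ = 16T/(π τ_allow) = 16×2.1100×10^7/(π×45.24) = 2.375×10^6 mm³.
d = (2.375×10^6)^(1/3) = 133.4 mm.

d = 133 mm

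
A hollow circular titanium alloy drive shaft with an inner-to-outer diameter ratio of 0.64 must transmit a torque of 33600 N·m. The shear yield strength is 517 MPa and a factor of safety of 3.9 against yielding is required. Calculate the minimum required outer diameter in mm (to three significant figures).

d_o = 116 mm

τ_allow = 517/3.9 = 132.6 MPa.
For a hollow shaft τ = 16T/[πd_o³(1−k⁴)] with k = 0.64, so 1−k⁴ = 0.8322.
d_o³ = 16T/[π τ_allow (1−k⁴)] = 16×3.3600×10^7/(π×132.6×0.8322) = 1.551×10^6 mm³.
d_o = 115.8 mm.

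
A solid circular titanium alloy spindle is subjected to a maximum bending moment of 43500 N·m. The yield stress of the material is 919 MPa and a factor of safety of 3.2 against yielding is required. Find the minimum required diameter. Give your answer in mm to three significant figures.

σ_allow = 919/3.2 = 287.2 MPa.
For a solid circular section σ = 32M/(πd³), so d³ = 32M/(π σ_allow) = 32×4.3500×10^7/(π×287.2) = 1.543×10^6 mm³.
d = 115.6 mm.

d = 116 mm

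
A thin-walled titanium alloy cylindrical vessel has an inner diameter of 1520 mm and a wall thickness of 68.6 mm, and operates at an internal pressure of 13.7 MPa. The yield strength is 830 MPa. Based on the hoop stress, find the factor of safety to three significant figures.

σ_h = pD/(2t) = 13.7×1520/(2×68.6) = 151.8 MPa.
n = 830/151.8 = 5.468.

n = 5.47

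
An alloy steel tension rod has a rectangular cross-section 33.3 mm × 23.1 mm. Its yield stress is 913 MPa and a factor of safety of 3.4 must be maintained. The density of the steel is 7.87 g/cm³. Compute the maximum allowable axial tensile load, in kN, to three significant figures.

σ_allow = 913/3.4 = 268.5 MPa.
A = 33.3×23.1 = 769.2 mm².
F_allow = σ_allow × A = 268.5×769.2 = 206600 N.

F_allow = 207 kN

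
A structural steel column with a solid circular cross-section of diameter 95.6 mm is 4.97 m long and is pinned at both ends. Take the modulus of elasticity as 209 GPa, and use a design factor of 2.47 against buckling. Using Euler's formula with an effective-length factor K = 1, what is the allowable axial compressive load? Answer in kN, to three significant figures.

I = πd⁴/64 = π×95.6⁴/64 = 4.100×10^6 mm⁴.
Effective length L_e = KL = 1×4.97 m = 4970 mm.
Euler critical load P_cr = π²EI/L_e² = π²×209000×4.100×10^6/4970² = 342400 N.
P_allow = P_cr/n = 342400/2.47 = 138600 N.

P_allow = 139 kN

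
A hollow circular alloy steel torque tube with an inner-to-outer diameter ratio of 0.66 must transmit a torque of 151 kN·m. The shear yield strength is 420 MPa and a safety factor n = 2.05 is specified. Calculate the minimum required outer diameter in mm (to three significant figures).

d_o = 167 mm

τ_allow = 420/2.05 = 204.9 MPa.
For a hollow shaft τ = 16T/[πd_o³(1−k⁴)] with k = 0.66, so 1−k⁴ = 0.8103.
d_o³ = 16T/[π τ_allow (1−k⁴)] = 16×1.5100×10^8/(π×204.9×0.8103) = 4.633×10^6 mm³.
d_o = 166.7 mm.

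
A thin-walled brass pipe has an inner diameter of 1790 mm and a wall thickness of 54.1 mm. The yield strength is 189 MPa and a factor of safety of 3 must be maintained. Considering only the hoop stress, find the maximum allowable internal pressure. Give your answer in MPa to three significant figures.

σ_allow = 189/3 = 63.00 MPa.
σ_h = pD/(2t) → p_allow = 2σ_allow t/D = 2×63.00×54.1/1790 = 3.808 MPa.

p_allow = 3.81 MPa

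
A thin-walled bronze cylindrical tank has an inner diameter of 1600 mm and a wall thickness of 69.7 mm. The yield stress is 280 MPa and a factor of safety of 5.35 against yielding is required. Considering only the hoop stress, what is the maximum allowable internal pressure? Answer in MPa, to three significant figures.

σ_allow = 280/5.35 = 52.34 MPa.
σ_h = pD/(2t) → p_allow = 2σ_allow t/D = 2×52.34×69.7/1600 = 4.560 MPa.

p_allow = 4.56 MPa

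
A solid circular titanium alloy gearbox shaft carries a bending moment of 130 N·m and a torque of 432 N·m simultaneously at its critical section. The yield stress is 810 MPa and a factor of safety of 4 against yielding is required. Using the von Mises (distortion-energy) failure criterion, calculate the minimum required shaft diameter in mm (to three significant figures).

d = 27.1 mm

σ_allow = σ_y/n = 810/4 = 202.5 MPa.
For a solid shaft σ_b = 32M/(πd³) and τ = 16T/(πd³), so the von Mises stress is σ' = (16/πd³)·√(4M²+3T²).
√(4M²+3T²) = √(4×(130000)² + 3×(432000)²) = 792100 N·mm.
d³ = 16×792100/(π×202.5) = 19920 mm³.
d = 27.11 mm.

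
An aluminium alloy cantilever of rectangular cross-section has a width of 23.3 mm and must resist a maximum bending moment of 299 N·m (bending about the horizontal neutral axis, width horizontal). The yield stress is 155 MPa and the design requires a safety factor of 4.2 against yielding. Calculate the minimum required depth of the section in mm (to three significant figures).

h = 45.7 mm

σ_allow = 155/4.2 = 36.90 MPa.
For a rectangular section σ = 6M/(bh²), so h² = 6M/(b σ_allow) = 6×299000/(23.3×36.90) = 2086 mm².
h = 45.68 mm.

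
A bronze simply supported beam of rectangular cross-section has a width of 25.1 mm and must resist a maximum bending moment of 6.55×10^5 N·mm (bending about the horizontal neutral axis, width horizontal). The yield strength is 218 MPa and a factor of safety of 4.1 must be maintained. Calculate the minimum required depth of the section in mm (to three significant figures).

h = 54.3 mm

σ_allow = 218/4.1 = 53.17 MPa.
For a rectangular section σ = 6M/(bh²), so h² = 6M/(b σ_allow) = 6×655000/(25.1×53.17) = 2945 mm².
h = 54.27 mm.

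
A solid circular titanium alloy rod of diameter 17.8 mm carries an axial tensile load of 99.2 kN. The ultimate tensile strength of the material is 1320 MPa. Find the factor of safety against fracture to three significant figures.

n = 3.31

A = πd²/4 = 248.8 mm².
σ = F/A = 99200/248.8 = 398.6 MPa.
n = 1320/398.6 = 3.311.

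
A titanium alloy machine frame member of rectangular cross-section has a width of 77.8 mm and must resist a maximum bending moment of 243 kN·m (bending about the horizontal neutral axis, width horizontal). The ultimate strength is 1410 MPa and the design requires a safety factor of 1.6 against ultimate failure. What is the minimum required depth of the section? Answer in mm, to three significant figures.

h = 146 mm

σ_allow = 1410/1.6 = 881.2 MPa.
For a rectangular section σ = 6M/(bh²), so h² = 6M/(b σ_allow) = 6×2.4300×10^8/(77.8×881.2) = 21270 mm².
h = 145.8 mm.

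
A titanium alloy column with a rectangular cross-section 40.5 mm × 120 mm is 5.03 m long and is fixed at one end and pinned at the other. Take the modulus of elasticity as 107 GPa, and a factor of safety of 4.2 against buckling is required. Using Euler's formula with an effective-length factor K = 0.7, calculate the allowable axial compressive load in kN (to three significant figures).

P_allow = 13.5 kN

Buckling occurs about the weak axis: I_min = h·b³/12 = 120×40.5³/12 = 664300 mm⁴ (b = 40.5 mm is the smaller dimension).
Effective length L_e = KL = 0.7×5.03 m = 3521 mm.
Euler critical load P_cr = π²EI/L_e² = π²×107000×664300/3521² = 56590 N.
P_allow = P_cr/n = 56590/4.2 = 13470 N.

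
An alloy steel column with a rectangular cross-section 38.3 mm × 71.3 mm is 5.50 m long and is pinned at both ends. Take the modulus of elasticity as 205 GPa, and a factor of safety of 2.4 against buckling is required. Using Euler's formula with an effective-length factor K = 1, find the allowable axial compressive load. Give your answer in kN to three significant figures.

P_allow = 9.30 kN

Buckling occurs about the weak axis: I_min = h·b³/12 = 71.3×38.3³/12 = 333800 mm⁴ (b = 38.3 mm is the smaller dimension).
Effective length L_e = KL = 1×5.50 m = 5500 mm.
Euler critical load P_cr = π²EI/L_e² = π²×205000×333800/5500² = 22330 N.
P_allow = P_cr/n = 22330/2.4 = 9303 N.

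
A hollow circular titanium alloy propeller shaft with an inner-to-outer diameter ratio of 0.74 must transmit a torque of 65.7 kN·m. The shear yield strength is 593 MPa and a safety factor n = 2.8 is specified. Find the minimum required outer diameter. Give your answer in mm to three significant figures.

τ_allow = 593/2.8 = 211.8 MPa.
For a hollow shaft τ = 16T/[πd_o³(1−k⁴)] with k = 0.74, so 1−k⁴ = 0.7001.
d_o³ = 16T/[π τ_allow (1−k⁴)] = 16×6.5700×10^7/(π×211.8×0.7001) = 2.257×10^6 mm³.
d_o = 131.2 mm.

d_o = 131 mm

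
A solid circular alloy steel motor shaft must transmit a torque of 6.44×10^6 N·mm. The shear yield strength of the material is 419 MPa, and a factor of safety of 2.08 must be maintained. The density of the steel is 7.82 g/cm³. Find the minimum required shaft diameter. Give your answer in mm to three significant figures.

d = 54.6 mm

Allowable shear stress τ_allow = 419/2.08 = 201.4 MPa.
For a solid shaft τ = 16T/(πd³), so d³ = 16T/(π τ_allow) = 16×6440000/(π×201.4) = 162800 mm³.
d = (162800)^(1/3) = 54.61 mm.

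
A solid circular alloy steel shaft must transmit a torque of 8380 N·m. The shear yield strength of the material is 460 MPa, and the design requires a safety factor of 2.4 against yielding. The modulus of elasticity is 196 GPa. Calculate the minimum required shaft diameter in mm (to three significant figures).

Allowable shear stress τ_allow = 460/2.4 = 191.7 MPa.
For a solid shaft τ = 16T/(πd³), so d³ = 16T/(π τ_allow) = 16×8380000/(π×191.7) = 222700 mm³.
d = (222700)^(1/3) = 60.61 mm.

d = 60.6 mm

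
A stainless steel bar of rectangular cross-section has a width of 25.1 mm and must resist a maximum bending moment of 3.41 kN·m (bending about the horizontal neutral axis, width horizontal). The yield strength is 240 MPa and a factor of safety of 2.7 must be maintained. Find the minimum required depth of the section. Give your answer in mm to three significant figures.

h = 95.8 mm

σ_allow = 240/2.7 = 88.89 MPa.
For a rectangular section σ = 6M/(bh²), so h² = 6M/(b σ_allow) = 6×3410000/(25.1×88.89) = 9170 mm².
h = 95.76 mm.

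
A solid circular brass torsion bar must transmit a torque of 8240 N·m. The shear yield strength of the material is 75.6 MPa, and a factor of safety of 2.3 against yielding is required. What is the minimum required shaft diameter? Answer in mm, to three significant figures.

Allowable shear stress τ_allow = 75.6/2.3 = 32.87 MPa.
For a solid shaft τ = 16T/(πd³), so d³ = 16T/(π τ_allow) = 16×8240000/(π×32.87) = 1.277×10^6 mm³.
d = (1.277×10^6)^(1/3) = 108.5 mm.

d = 108 mm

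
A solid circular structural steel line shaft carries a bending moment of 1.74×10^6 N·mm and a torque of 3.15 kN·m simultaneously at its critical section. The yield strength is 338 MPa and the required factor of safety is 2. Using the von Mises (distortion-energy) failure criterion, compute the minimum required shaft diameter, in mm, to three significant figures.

d = 58.0 mm

σ_allow = σ_y/n = 338/2 = 169.0 MPa.
For a solid shaft σ_b = 32M/(πd³) and τ = 16T/(πd³), so the von Mises stress is σ' = (16/πd³)·√(4M²+3T²).
√(4M²+3T²) = √(4×(1.740×10^6)² + 3×(3.150×10^6)²) = 6.471×10^6 N·mm.
d³ = 16×6.471×10^6/(π×169.0) = 195000 mm³.
d = 57.99 mm.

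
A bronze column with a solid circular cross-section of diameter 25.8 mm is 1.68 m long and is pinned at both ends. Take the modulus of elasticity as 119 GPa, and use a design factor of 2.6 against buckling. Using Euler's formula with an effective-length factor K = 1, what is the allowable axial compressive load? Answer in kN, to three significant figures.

P_allow = 3.48 kN

I = πd⁴/64 = π×25.8⁴/64 = 21750 mm⁴.
Effective length L_e = KL = 1×1.68 m = 1680 mm.
Euler critical load P_cr = π²EI/L_e² = π²×119000×21750/1680² = 9051 N.
P_allow = P_cr/n = 9051/2.6 = 3481 N.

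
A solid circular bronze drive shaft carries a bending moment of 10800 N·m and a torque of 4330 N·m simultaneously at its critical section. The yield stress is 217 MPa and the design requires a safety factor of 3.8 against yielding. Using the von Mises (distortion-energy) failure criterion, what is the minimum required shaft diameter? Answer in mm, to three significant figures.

σ_allow = σ_y/n = 217/3.8 = 57.11 MPa.
For a solid shaft σ_b = 32M/(πd³) and τ = 16T/(πd³), so the von Mises stress is σ' = (16/πd³)·√(4M²+3T²).
√(4M²+3T²) = √(4×(1.080×10^7)² + 3×(4.330×10^6)²) = 2.286×10^7 N·mm.
d³ = 16×2.286×10^7/(π×57.11) = 2.039×10^6 mm³.
d = 126.8 mm.

d = 127 mm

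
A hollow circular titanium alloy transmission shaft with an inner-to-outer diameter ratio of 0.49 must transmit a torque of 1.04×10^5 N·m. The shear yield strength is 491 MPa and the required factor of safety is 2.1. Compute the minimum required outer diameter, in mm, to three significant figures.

d_o = 134 mm

τ_allow = 491/2.1 = 233.8 MPa.
For a hollow shaft τ = 16T/[πd_o³(1−k⁴)] with k = 0.49, so 1−k⁴ = 0.9424.
d_o³ = 16T/[π τ_allow (1−k⁴)] = 16×1.0400×10^8/(π×233.8×0.9424) = 2.404×10^6 mm³.
d_o = 134.0 mm.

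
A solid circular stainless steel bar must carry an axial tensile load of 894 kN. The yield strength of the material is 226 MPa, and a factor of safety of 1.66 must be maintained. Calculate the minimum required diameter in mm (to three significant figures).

d = 91.4 mm

Allowable stress σ_allow = 226/1.66 = 136.1 MPa.
Required area A = F/σ_allow = 894000/136.1 = 6567 mm².
A = πd²/4 → d = √(4A/π) = 91.44 mm.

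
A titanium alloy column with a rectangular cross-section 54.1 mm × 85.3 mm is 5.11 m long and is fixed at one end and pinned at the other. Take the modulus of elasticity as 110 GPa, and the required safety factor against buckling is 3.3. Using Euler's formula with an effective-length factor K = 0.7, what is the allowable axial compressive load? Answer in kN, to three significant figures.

P_allow = 28.9 kN

Buckling occurs about the weak axis: I_min = h·b³/12 = 85.3×54.1³/12 = 1.126×10^6 mm⁴ (b = 54.1 mm is the smaller dimension).
Effective length L_e = KL = 0.7×5.11 m = 3577 mm.
Euler critical load P_cr = π²EI/L_e² = π²×110000×1.126×10^6/3577² = 95500 N.
P_allow = P_cr/n = 95500/3.3 = 28940 N.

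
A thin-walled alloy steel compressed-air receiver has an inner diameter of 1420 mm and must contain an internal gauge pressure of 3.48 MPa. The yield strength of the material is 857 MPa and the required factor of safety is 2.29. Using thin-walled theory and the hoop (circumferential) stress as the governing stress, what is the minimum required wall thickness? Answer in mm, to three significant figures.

σ_allow = 857/2.29 = 374.2 MPa.
Hoop stress σ_h = pD/(2t), so t = pD/(2σ_allow) = 3.48×1420/(2×374.2) = 6.602 mm.

t = 6.60 mm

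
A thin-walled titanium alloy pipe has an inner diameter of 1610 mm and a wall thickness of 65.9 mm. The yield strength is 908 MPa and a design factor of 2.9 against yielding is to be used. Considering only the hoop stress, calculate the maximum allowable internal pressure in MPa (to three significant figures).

σ_allow = 908/2.9 = 313.1 MPa.
σ_h = pD/(2t) → p_allow = 2σ_allow t/D = 2×313.1×65.9/1610 = 25.63 MPa.

p_allow = 25.6 MPa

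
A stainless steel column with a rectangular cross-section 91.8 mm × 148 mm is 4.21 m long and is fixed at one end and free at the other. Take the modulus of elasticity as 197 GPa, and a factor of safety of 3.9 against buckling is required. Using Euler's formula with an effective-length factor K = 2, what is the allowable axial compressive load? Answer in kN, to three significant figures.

Buckling occurs about the weak axis: I_min = h·b³/12 = 148×91.8³/12 = 9.541×10^6 mm⁴ (b = 91.8 mm is the smaller dimension).
Effective length L_e = KL = 2×4.21 m = 8420 mm.
Euler critical load P_cr = π²EI/L_e² = π²×197000×9.541×10^6/8420² = 261700 N.
P_allow = P_cr/n = 261700/3.9 = 67090 N.

P_allow = 67.1 kN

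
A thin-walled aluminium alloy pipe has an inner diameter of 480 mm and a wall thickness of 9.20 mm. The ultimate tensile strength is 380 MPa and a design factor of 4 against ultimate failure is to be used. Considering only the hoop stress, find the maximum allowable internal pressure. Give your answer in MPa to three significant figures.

σ_allow = 380/4 = 95.00 MPa.
σ_h = pD/(2t) → p_allow = 2σ_allow t/D = 2×95.00×9.20/480 = 3.642 MPa.

p_allow = 3.64 MPa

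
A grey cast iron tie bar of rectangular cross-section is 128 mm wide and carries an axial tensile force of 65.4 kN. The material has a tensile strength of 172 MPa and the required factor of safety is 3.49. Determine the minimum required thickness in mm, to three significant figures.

t = 10.4 mm

σ_allow = 172/3.49 = 49.28 MPa.
Required area A = F/σ_allow = 65400/49.28 = 1327 mm².
t = A/w = 1327/128 = 10.37 mm.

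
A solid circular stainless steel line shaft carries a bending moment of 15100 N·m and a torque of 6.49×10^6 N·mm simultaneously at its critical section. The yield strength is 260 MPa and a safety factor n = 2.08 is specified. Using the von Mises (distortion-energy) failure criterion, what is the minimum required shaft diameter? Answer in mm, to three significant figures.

σ_allow = σ_y/n = 260/2.08 = 125.0 MPa.
For a solid shaft σ_b = 32M/(πd³) and τ = 16T/(πd³), so the von Mises stress is σ' = (16/πd³)·√(4M²+3T²).
√(4M²+3T²) = √(4×(1.510×10^7)² + 3×(6.490×10^6)²) = 3.222×10^7 N·mm.
d³ = 16×3.222×10^7/(π×125.0) = 1.313×10^6 mm³.
d = 109.5 mm.

d = 110 mm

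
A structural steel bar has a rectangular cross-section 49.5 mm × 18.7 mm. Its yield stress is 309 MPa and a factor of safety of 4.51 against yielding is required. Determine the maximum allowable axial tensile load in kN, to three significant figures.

σ_allow = 309/4.51 = 68.51 MPa.
A = 49.5×18.7 = 925.6 mm².
F_allow = σ_allow × A = 68.51×925.6 = 63420 N.

F_allow = 63.4 kN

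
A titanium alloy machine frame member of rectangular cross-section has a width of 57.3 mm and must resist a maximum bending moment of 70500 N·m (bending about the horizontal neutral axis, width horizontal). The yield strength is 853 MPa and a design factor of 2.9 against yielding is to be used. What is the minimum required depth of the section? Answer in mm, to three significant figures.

h = 158 mm

σ_allow = 853/2.9 = 294.1 MPa.
For a rectangular section σ = 6M/(bh²), so h² = 6M/(b σ_allow) = 6×7.0500×10^7/(57.3×294.1) = 25100 mm².
h = 158.4 mm.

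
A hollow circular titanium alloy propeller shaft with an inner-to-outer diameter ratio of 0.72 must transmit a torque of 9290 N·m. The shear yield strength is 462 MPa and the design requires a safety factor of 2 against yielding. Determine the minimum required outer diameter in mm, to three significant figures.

τ_allow = 462/2 = 231.0 MPa.
For a hollow shaft τ = 16T/[πd_o³(1−k⁴)] with k = 0.72, so 1−k⁴ = 0.7313.
d_o³ = 16T/[π τ_allow (1−k⁴)] = 16×9290000/(π×231.0×0.7313) = 280100 mm³.
d_o = 65.43 mm.

d_o = 65.4 mm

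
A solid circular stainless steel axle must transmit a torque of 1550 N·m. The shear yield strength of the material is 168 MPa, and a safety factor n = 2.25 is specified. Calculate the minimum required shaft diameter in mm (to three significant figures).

Allowable shear stress τ_allow = 168/2.25 = 74.67 MPa.
For a solid shaft τ = 16T/(πd³), so d³ = 16T/(π τ_allow) = 16×1550000/(π×74.67) = 105700 mm³.
d = (105700)^(1/3) = 47.29 mm.

d = 47.3 mm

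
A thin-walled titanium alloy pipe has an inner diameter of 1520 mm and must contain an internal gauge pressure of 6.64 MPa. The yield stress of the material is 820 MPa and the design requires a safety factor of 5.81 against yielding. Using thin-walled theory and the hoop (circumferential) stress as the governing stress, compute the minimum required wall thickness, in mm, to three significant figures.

σ_allow = 820/5.81 = 141.1 MPa.
Hoop stress σ_h = pD/(2t), so t = pD/(2σ_allow) = 6.64×1520/(2×141.1) = 35.76 mm.

t = 35.8 mm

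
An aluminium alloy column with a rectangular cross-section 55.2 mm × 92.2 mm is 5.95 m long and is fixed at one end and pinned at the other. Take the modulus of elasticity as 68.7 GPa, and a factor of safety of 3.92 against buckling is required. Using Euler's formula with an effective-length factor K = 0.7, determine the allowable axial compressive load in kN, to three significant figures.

Buckling occurs about the weak axis: I_min = h·b³/12 = 92.2×55.2³/12 = 1.292×10^6 mm⁴ (b = 55.2 mm is the smaller dimension).
Effective length L_e = KL = 0.7×5.95 m = 4165 mm.
Euler critical load P_cr = π²EI/L_e² = π²×68700×1.292×10^6/4165² = 50510 N.
P_allow = P_cr/n = 50510/3.92 = 12890 N.

P_allow = 12.9 kN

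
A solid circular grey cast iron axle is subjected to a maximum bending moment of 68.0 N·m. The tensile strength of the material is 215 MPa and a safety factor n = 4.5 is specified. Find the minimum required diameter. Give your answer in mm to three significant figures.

σ_allow = 215/4.5 = 47.78 MPa.
For a solid circular section σ = 32M/(πd³), so d³ = 32M/(π σ_allow) = 32×68000/(π×47.78) = 14500 mm³.
d = 24.38 mm.

d = 24.4 mm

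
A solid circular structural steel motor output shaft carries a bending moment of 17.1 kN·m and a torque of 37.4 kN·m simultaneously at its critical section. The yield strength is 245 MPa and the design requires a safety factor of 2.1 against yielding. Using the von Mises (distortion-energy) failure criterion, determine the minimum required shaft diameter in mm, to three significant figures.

d = 147 mm

σ_allow = σ_y/n = 245/2.1 = 116.7 MPa.
For a solid shaft σ_b = 32M/(πd³) and τ = 16T/(πd³), so the von Mises stress is σ' = (16/πd³)·√(4M²+3T²).
√(4M²+3T²) = √(4×(1.710×10^7)² + 3×(3.740×10^7)²) = 7.325×10^7 N·mm.
d³ = 16×7.325×10^7/(π×116.7) = 3.198×10^6 mm³.
d = 147.3 mm.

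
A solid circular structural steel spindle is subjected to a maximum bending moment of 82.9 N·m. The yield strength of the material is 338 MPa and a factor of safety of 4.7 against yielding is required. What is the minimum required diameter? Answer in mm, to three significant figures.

σ_allow = 338/4.7 = 71.91 MPa.
For a solid circular section σ = 32M/(πd³), so d³ = 32M/(π σ_allow) = 32×82900/(π×71.91) = 11740 mm³.
d = 22.73 mm.

d = 22.7 mm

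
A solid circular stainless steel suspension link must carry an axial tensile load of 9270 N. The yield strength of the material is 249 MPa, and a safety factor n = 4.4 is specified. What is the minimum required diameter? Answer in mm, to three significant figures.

Allowable stress σ_allow = 249/4.4 = 56.59 MPa.
Required area A = F/σ_allow = 9270.0/56.59 = 163.8 mm².
A = πd²/4 → d = √(4A/π) = 14.44 mm.

d = 14.4 mm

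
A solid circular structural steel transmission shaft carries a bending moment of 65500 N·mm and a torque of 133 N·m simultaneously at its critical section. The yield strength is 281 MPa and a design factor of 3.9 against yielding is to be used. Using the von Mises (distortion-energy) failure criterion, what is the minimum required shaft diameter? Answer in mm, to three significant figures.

σ_allow = σ_y/n = 281/3.9 = 72.05 MPa.
For a solid shaft σ_b = 32M/(πd³) and τ = 16T/(πd³), so the von Mises stress is σ' = (16/πd³)·√(4M²+3T²).
√(4M²+3T²) = √(4×(65500)² + 3×(133000)²) = 265000 N·mm.
d³ = 16×265000/(π×72.05) = 18730 mm³.
d = 26.56 mm.

d = 26.6 mm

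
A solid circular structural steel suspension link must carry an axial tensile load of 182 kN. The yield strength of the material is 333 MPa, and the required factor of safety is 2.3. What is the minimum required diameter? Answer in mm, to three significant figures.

d = 40.0 mm

Allowable stress σ_allow = 333/2.3 = 144.8 MPa.
Required area A = F/σ_allow = 182000/144.8 = 1257 mm².
A = πd²/4 → d = √(4A/π) = 40.01 mm.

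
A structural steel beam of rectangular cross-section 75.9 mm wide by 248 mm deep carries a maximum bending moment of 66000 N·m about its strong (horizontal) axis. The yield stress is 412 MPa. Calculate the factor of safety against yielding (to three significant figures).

n = 4.86

Section modulus S = bh²/6 = 75.9×248²/6 = 778000 mm³.
σ = M/S = 6.6000×10^7/778000 = 84.83 MPa.
n = 412/84.83 = 4.857.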